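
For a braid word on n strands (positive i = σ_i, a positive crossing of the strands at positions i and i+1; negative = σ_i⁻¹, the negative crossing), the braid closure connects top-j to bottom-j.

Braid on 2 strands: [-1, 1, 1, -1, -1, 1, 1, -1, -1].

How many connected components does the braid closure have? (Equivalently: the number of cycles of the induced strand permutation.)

1

Derivation:
Track the strand permutation on 2 strands, starting from identity.
  step 1: s1^-1 swaps positions 1,2 -> [2 1]
  step 2: s1 swaps positions 1,2 -> [1 2]
  step 3: s1 swaps positions 1,2 -> [2 1]
  step 4: s1^-1 swaps positions 1,2 -> [1 2]
  step 5: s1^-1 swaps positions 1,2 -> [2 1]
  step 6: s1 swaps positions 1,2 -> [1 2]
  step 7: s1 swaps positions 1,2 -> [2 1]
  step 8: s1^-1 swaps positions 1,2 -> [1 2]
  step 9: s1^-1 swaps positions 1,2 -> [2 1]
Final permutation (position -> original strand): [2 1]
Closure components = cycle count of this permutation = 1.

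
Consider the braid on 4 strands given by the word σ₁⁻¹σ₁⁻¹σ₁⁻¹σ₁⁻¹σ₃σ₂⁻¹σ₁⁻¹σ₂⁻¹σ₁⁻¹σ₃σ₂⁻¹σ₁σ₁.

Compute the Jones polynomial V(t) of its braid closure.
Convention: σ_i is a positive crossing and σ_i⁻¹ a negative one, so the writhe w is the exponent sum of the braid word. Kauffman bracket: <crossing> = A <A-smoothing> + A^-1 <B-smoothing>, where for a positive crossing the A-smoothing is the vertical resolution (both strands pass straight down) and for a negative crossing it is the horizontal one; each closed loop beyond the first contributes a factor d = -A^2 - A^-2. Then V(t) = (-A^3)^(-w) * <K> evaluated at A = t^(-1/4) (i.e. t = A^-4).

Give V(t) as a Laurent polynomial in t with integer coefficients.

1 - t^-1 + 2*t^-2 - 2*t^-3 + 2*t^-4 - 2*t^-5 + 2*t^-6 - t^-7

Derivation:
The presented braid s1^-1 s1^-1 s1^-1 s1^-1 s3 s2^-1 s1^-1 s2^-1 s1^-1 s3 s2^-1 s1 s1 on 4 strands reduces by inverse Markov moves (closure unchanged at each step):
  Deconjugate: the word is γ·β·γ⁻¹ with γ = s1^-1 s1^-1 (prefix) and γ⁻¹ = s1 s1 (suffix); strip both.
Reduced to β = s1^-1 s1^-1 s3 s2^-1 s1^-1 s2^-1 s1^-1 s3 s2^-1 on 4 strands, 9 crossings.
Compute on β:
Braid: s1^-1 s1^-1 s3 s2^-1 s1^-1 s2^-1 s1^-1 s3 s2^-1 on 4 strands, 9 crossings.
Writhe w = (#positive) - (#negative) = 2 - 7 = -5.
Enumerate smoothing states for the bracket polynomial. There are 2^9 = 512 states.
For each crossing: s=0 is the vertical smoothing, s=1 horizontal. Crossing k contributes A^(sign_k * (1 - 2*s_k)); loop factor d = -A^2 - A^-2.
Tabulate the states by total A-exponent and number of loops L (A-exp: L × count):
  A^9: L=3 ×1
  A^7: L=2 ×4, L=4 ×5
  A^5: L=1 ×4, L=3 ×26, L=5 ×6
  A^3: L=2 ×43, L=4 ×40, L=6 ×1
  A^1: L=1 ×23, L=3 ×92, L=5 ×11
  A^-1: L=2 ×91, L=4 ×34, L=6 ×1
  A^-3: L=1 ×32, L=3 ×48, L=5 ×4
  A^-5: L=2 ×28, L=4 ×8
  A^-7: L=3 ×9
  A^-9: L=4 ×1
Each group contributes A^e * Σ count * d^(L-1):
Powers of d = -A^2 - A^-2: d^2 = A^4 + 2 + A^-4; d^3 = -A^6 - 3*A^2 - 3*A^-2 - A^-6; d^4 = A^8 + 4*A^4 + 6 + 4*A^-4 + A^-8; d^5 = -A^10 - 5*A^6 - 10*A^2 - 10*A^-2 - 5*A^-6 - A^-10.
  A^9 * (d^2) = A^13 + 2*A^9 + A^5
  A^7 * (4*d + 5*d^3) = -5*A^13 - 19*A^9 - 19*A^5 - 5*A
  A^5 * (4 + 26*d^2 + 6*d^4) = 6*A^13 + 50*A^9 + 92*A^5 + 50*A + 6*A^-3
  A^3 * (43*d + 40*d^3 + d^5) = -A^13 - 45*A^9 - 173*A^5 - 173*A - 45*A^-3 - A^-7
  A^1 * (23 + 92*d^2 + 11*d^4) = 11*A^9 + 136*A^5 + 273*A + 136*A^-3 + 11*A^-7
  A^-1 * (91*d + 34*d^3 + d^5) = -A^9 - 39*A^5 - 203*A - 203*A^-3 - 39*A^-7 - A^-11
  A^-3 * (32 + 48*d^2 + 4*d^4) = 4*A^5 + 64*A + 152*A^-3 + 64*A^-7 + 4*A^-11
  A^-5 * (28*d + 8*d^3) = -8*A - 52*A^-3 - 52*A^-7 - 8*A^-11
  A^-7 * (9*d^2) = 9*A^-3 + 18*A^-7 + 9*A^-11
  A^-9 * (d^3) = -A^-3 - 3*A^-7 - 3*A^-11 - A^-15
Summing the groups: <K> = A^13 - 2*A^9 + 2*A^5 - 2*A + 2*A^-3 - 2*A^-7 + A^-11 - A^-15
Normalise by the writhe: (-A^3)^(-w) = (-A^3)^(5) = -A^15, so f(A) = -A^15 * <K> = -A^28 + 2*A^24 - 2*A^20 + 2*A^16 - 2*A^12 + 2*A^8 - A^4 + 1.
Substitute A = t^(-1/4), i.e. A^e → t^(-e/4): V(t) = 1 - t^-1 + 2*t^-2 - 2*t^-3 + 2*t^-4 - 2*t^-5 + 2*t^-6 - t^-7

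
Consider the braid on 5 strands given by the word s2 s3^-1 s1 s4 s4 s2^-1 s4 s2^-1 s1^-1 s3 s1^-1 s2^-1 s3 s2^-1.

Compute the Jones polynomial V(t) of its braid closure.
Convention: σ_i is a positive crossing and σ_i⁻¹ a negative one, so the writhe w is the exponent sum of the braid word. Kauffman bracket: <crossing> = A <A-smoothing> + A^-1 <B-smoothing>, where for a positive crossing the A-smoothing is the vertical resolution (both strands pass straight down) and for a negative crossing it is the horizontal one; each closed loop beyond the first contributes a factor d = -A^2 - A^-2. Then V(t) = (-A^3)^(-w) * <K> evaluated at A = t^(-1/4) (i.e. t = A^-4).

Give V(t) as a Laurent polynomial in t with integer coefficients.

-t^3 + 2*t^2 - 3*t + 4 - 3*t^-1 + 4*t^-2 - 2*t^-3 + t^-4 - t^-5

Derivation:
The presented braid s2 s3^-1 s1 s4 s4 s2^-1 s4 s2^-1 s1^-1 s3 s1^-1 s2^-1 s3 s2^-1 on 5 strands reduces by inverse Markov moves (closure unchanged at each step):
  Deconjugate: the word is γ·β·γ⁻¹ with γ = s2 s3^-1 (prefix) and γ⁻¹ = s3 s2^-1 (suffix); strip both.
Reduced to β = s1 s4 s4 s2^-1 s4 s2^-1 s1^-1 s3 s1^-1 s2^-1 on 5 strands, 10 crossings.
Compute on β:
Braid: s1 s4 s4 s2^-1 s4 s2^-1 s1^-1 s3 s1^-1 s2^-1 on 5 strands, 10 crossings.
Writhe w = (#positive) - (#negative) = 5 - 5 = 0.
Computing the Kauffman bracket via state sum. There are 2^10 = 1024 states.
Each crossing splits two ways (0=vertical, 1=horizontal). The state's weight is A^(#A-smoothings - #B-smoothings) * d^(loops - 1).
Tabulate the states by total A-exponent and number of loops L (A-exp: L × count):
  A^10: L=6 ×1
  A^8: L=5 ×10
  A^6: L=4 ×40, L=6 ×5
  A^4: L=3 ×80, L=5 ×39, L=7 ×1
  A^2: L=2 ×79, L=4 ×117, L=6 ×14
  A^0: L=1 ×30, L=3 ×158, L=5 ×62, L=7 ×2
  A^-2: L=2 ×84, L=4 ×111, L=6 ×15
  A^-4: L=1 ×9, L=3 ×74, L=5 ×36, L=7 ×1
  A^-6: L=2 ×12, L=4 ×29, L=6 ×4
  A^-8: L=3 ×6, L=5 ×4
  A^-10: L=4 ×1
Each group contributes A^e * Σ count * d^(L-1):
Powers of d = -A^2 - A^-2: d^2 = A^4 + 2 + A^-4; d^3 = -A^6 - 3*A^2 - 3*A^-2 - A^-6; d^4 = A^8 + 4*A^4 + 6 + 4*A^-4 + A^-8; d^5 = -A^10 - 5*A^6 - 10*A^2 - 10*A^-2 - 5*A^-6 - A^-10; d^6 = A^12 + 6*A^8 + 15*A^4 + 20 + 15*A^-4 + 6*A^-8 + A^-12.
  A^10 * (d^5) = -A^20 - 5*A^16 - 10*A^12 - 10*A^8 - 5*A^4 - 1
  A^8 * (10*d^4) = 10*A^16 + 40*A^12 + 60*A^8 + 40*A^4 + 10
  A^6 * (40*d^3 + 5*d^5) = -5*A^16 - 65*A^12 - 170*A^8 - 170*A^4 - 65 - 5*A^-4
  A^4 * (80*d^2 + 39*d^4 + d^6) = A^16 + 45*A^12 + 251*A^8 + 414*A^4 + 251 + 45*A^-4 + A^-8
  A^2 * (79*d + 117*d^3 + 14*d^5) = -14*A^12 - 187*A^8 - 570*A^4 - 570 - 187*A^-4 - 14*A^-8
  A^0 * (30 + 158*d^2 + 62*d^4 + 2*d^6) = 2*A^12 + 74*A^8 + 436*A^4 + 758 + 436*A^-4 + 74*A^-8 + 2*A^-12
  A^-2 * (84*d + 111*d^3 + 15*d^5) = -15*A^8 - 186*A^4 - 567 - 567*A^-4 - 186*A^-8 - 15*A^-12
  A^-4 * (9 + 74*d^2 + 36*d^4 + d^6) = A^8 + 42*A^4 + 233 + 393*A^-4 + 233*A^-8 + 42*A^-12 + A^-16
  A^-6 * (12*d + 29*d^3 + 4*d^5) = -4*A^4 - 49 - 139*A^-4 - 139*A^-8 - 49*A^-12 - 4*A^-16
  A^-8 * (6*d^2 + 4*d^4) = 4 + 22*A^-4 + 36*A^-8 + 22*A^-12 + 4*A^-16
  A^-10 * (d^3) = -A^-4 - 3*A^-8 - 3*A^-12 - A^-16
Summing the groups: <K> = -A^20 + A^16 - 2*A^12 + 4*A^8 - 3*A^4 + 4 - 3*A^-4 + 2*A^-8 - A^-12
Normalise by the writhe: (-A^3)^(-w) = (-A^3)^(0) = 1, so f(A) = 1 * <K> = -A^20 + A^16 - 2*A^12 + 4*A^8 - 3*A^4 + 4 - 3*A^-4 + 2*A^-8 - A^-12.
Substitute A = t^(-1/4), i.e. A^e → t^(-e/4): V(t) = -t^3 + 2*t^2 - 3*t + 4 - 3*t^-1 + 4*t^-2 - 2*t^-3 + t^-4 - t^-5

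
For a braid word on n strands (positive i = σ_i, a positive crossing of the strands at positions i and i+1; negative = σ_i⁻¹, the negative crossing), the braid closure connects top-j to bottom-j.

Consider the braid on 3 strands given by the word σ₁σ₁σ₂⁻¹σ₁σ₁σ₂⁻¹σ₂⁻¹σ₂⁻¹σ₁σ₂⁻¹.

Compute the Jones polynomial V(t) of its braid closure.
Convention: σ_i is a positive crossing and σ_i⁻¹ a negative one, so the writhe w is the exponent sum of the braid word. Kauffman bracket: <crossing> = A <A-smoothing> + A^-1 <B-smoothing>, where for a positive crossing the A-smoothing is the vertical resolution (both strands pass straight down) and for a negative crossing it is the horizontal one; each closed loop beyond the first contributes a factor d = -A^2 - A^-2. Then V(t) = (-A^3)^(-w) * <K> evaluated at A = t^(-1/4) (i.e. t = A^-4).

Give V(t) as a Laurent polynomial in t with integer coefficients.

Braid: s1 s1 s2^-1 s1 s1 s2^-1 s2^-1 s2^-1 s1 s2^-1 on 3 strands, 10 crossings.
Writhe w = (#positive) - (#negative) = 5 - 5 = 0.
Enumerate smoothing states for the bracket polynomial. There are 2^10 = 1024 states.
For each crossing: s=0 is the vertical smoothing, s=1 horizontal. Crossing k contributes A^(sign_k * (1 - 2*s_k)); loop factor d = -A^2 - A^-2.
Tabulate the states by total A-exponent and number of loops L (A-exp: L × count):
  A^10: L=6 ×1
  A^8: L=5 ×10
  A^6: L=4 ×43, L=6 ×2
  A^4: L=3 ×98, L=5 ×22
  A^2: L=2 ×121, L=4 ×83, L=6 ×6
  A^0: L=1 ×73, L=3 ×140, L=5 ×38, L=7 ×1
  A^-2: L=2 ×121, L=4 ×79, L=6 ×10
  A^-4: L=3 ×95, L=5 ×24, L=7 ×1
  A^-6: L=4 ×42, L=6 ×3
  A^-8: L=5 ×10
  A^-10: L=6 ×1
Each group contributes A^e * Σ count * d^(L-1):
Powers of d = -A^2 - A^-2: d^2 = A^4 + 2 + A^-4; d^3 = -A^6 - 3*A^2 - 3*A^-2 - A^-6; d^4 = A^8 + 4*A^4 + 6 + 4*A^-4 + A^-8; d^5 = -A^10 - 5*A^6 - 10*A^2 - 10*A^-2 - 5*A^-6 - A^-10; d^6 = A^12 + 6*A^8 + 15*A^4 + 20 + 15*A^-4 + 6*A^-8 + A^-12.
  A^10 * (d^5) = -A^20 - 5*A^16 - 10*A^12 - 10*A^8 - 5*A^4 - 1
  A^8 * (10*d^4) = 10*A^16 + 40*A^12 + 60*A^8 + 40*A^4 + 10
  A^6 * (43*d^3 + 2*d^5) = -2*A^16 - 53*A^12 - 149*A^8 - 149*A^4 - 53 - 2*A^-4
  A^4 * (98*d^2 + 22*d^4) = 22*A^12 + 186*A^8 + 328*A^4 + 186 + 22*A^-4
  A^2 * (121*d + 83*d^3 + 6*d^5) = -6*A^12 - 113*A^8 - 430*A^4 - 430 - 113*A^-4 - 6*A^-8
  A^0 * (73 + 140*d^2 + 38*d^4 + d^6) = A^12 + 44*A^8 + 307*A^4 + 601 + 307*A^-4 + 44*A^-8 + A^-12
  A^-2 * (121*d + 79*d^3 + 10*d^5) = -10*A^8 - 129*A^4 - 458 - 458*A^-4 - 129*A^-8 - 10*A^-12
  A^-4 * (95*d^2 + 24*d^4 + d^6) = A^8 + 30*A^4 + 206 + 354*A^-4 + 206*A^-8 + 30*A^-12 + A^-16
  A^-6 * (42*d^3 + 3*d^5) = -3*A^4 - 57 - 156*A^-4 - 156*A^-8 - 57*A^-12 - 3*A^-16
  A^-8 * (10*d^4) = 10 + 40*A^-4 + 60*A^-8 + 40*A^-12 + 10*A^-16
  A^-10 * (d^5) = -1 - 5*A^-4 - 10*A^-8 - 10*A^-12 - 5*A^-16 - A^-20
Summing the groups: <K> = -A^20 + 3*A^16 - 6*A^12 + 9*A^8 - 11*A^4 + 13 - 11*A^-4 + 9*A^-8 - 6*A^-12 + 3*A^-16 - A^-20
Normalise by the writhe: (-A^3)^(-w) = (-A^3)^(0) = 1, so f(A) = 1 * <K> = -A^20 + 3*A^16 - 6*A^12 + 9*A^8 - 11*A^4 + 13 - 11*A^-4 + 9*A^-8 - 6*A^-12 + 3*A^-16 - A^-20.
Substitute A = t^(-1/4), i.e. A^e → t^(-e/4): V(t) = -t^5 + 3*t^4 - 6*t^3 + 9*t^2 - 11*t + 13 - 11*t^-1 + 9*t^-2 - 6*t^-3 + 3*t^-4 - t^-5

Answer: -t^5 + 3*t^4 - 6*t^3 + 9*t^2 - 11*t + 13 - 11*t^-1 + 9*t^-2 - 6*t^-3 + 3*t^-4 - t^-5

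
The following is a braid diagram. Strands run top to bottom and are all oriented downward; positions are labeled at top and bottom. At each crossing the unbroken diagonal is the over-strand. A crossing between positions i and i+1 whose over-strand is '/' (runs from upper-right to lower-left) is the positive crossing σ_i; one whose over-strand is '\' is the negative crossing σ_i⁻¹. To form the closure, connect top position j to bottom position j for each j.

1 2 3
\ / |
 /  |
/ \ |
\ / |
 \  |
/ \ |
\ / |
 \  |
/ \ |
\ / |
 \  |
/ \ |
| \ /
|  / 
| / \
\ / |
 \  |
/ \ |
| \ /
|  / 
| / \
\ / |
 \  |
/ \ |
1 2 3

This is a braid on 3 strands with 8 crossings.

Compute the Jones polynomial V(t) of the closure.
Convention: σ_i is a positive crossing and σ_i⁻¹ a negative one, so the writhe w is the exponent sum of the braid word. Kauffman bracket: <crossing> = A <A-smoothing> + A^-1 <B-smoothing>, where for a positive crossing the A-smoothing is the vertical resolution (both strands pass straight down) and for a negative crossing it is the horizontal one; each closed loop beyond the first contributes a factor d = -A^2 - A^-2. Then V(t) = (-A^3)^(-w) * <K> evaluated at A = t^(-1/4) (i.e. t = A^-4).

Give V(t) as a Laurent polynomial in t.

Reading the diagram top to bottom ('/'-over between positions i,i+1 = s_i, '\'-over = s_i^-1): braid word = s1 s1^-1 s1^-1 s1^-1 s2 s1^-1 s2 s1^-1.
The presented braid s1 s1^-1 s1^-1 s1^-1 s2 s1^-1 s2 s1^-1 on 3 strands reduces by inverse Markov moves (closure unchanged at each step):
  Deconjugate: the word is γ·β·γ⁻¹ with γ = s1 (prefix) and γ⁻¹ = s1^-1 (suffix); strip both.
Reduced to β = s1^-1 s1^-1 s1^-1 s2 s1^-1 s2 on 3 strands, 6 crossings.
Compute on β:
Braid: s1^-1 s1^-1 s1^-1 s2 s1^-1 s2 on 3 strands, 6 crossings.
Writhe w = (#positive) - (#negative) = 2 - 4 = -2.
Enumerate smoothing states for the bracket polynomial. There are 2^6 = 64 states.
Smooth each crossing (0=||, 1=⌣⌢); contribution A^(Σ sign_k(1-2s_k)) * d^(L-1).
Tabulate the states by total A-exponent and number of loops L (A-exp: L × count):
  A^6: L=5 ×1
  A^4: L=4 ×6
  A^2: L=3 ×15
  A^0: L=2 ×19, L=4 ×1
  A^-2: L=1 ×11, L=3 ×4
  A^-4: L=2 ×6
  A^-6: L=3 ×1
Each group contributes A^e * Σ count * d^(L-1):
Powers of d = -A^2 - A^-2: d^2 = A^4 + 2 + A^-4; d^3 = -A^6 - 3*A^2 - 3*A^-2 - A^-6; d^4 = A^8 + 4*A^4 + 6 + 4*A^-4 + A^-8.
  A^6 * (d^4) = A^14 + 4*A^10 + 6*A^6 + 4*A^2 + A^-2
  A^4 * (6*d^3) = -6*A^10 - 18*A^6 - 18*A^2 - 6*A^-2
  A^2 * (15*d^2) = 15*A^6 + 30*A^2 + 15*A^-2
  A^0 * (19*d + d^3) = -A^6 - 22*A^2 - 22*A^-2 - A^-6
  A^-2 * (11 + 4*d^2) = 4*A^2 + 19*A^-2 + 4*A^-6
  A^-4 * (6*d) = -6*A^-2 - 6*A^-6
  A^-6 * (d^2) = A^-2 + 2*A^-6 + A^-10
Summing the groups: <K> = A^14 - 2*A^10 + 2*A^6 - 2*A^2 + 2*A^-2 - A^-6 + A^-10
Normalise by the writhe: (-A^3)^(-w) = (-A^3)^(2) = A^6, so f(A) = A^6 * <K> = A^20 - 2*A^16 + 2*A^12 - 2*A^8 + 2*A^4 - 1 + A^-4.
Substitute A = t^(-1/4), i.e. A^e → t^(-e/4): V(t) = t - 1 + 2*t^-1 - 2*t^-2 + 2*t^-3 - 2*t^-4 + t^-5

Answer: t - 1 + 2*t^-1 - 2*t^-2 + 2*t^-3 - 2*t^-4 + t^-5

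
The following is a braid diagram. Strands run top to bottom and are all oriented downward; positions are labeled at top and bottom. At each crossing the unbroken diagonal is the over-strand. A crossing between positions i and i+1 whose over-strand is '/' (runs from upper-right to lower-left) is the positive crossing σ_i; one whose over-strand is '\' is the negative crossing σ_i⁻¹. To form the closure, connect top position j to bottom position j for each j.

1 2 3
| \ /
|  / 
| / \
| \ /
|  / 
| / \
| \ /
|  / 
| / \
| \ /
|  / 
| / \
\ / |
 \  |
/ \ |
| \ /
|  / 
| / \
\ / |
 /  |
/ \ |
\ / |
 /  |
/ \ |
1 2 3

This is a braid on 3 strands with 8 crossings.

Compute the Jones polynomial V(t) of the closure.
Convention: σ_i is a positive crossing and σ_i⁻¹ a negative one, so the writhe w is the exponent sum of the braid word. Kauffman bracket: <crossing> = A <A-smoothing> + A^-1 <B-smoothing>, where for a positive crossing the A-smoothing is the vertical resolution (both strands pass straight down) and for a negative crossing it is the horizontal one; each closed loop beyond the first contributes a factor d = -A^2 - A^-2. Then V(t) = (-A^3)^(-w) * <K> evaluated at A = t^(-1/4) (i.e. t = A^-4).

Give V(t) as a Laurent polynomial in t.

Reading the diagram top to bottom ('/'-over between positions i,i+1 = s_i, '\'-over = s_i^-1): braid word = s2 s2 s2 s2 s1^-1 s2 s1 s1.
Braid: s2 s2 s2 s2 s1^-1 s2 s1 s1 on 3 strands, 8 crossings.
Writhe w = (#positive) - (#negative) = 7 - 1 = 6.
Enumerate smoothing states for the bracket polynomial. There are 2^8 = 256 states.
Each crossing splits two ways (0=vertical, 1=horizontal). The state's weight is A^(#A-smoothings - #B-smoothings) * d^(loops - 1).
Tabulate the states by total A-exponent and number of loops L (A-exp: L × count):
  A^8: L=2 ×1
  A^6: L=1 ×5, L=3 ×3
  A^4: L=2 ×27, L=4 ×1
  A^2: L=1 ×18, L=3 ×38
  A^0: L=2 ×41, L=4 ×29
  A^-2: L=3 ×44, L=5 ×12
  A^-4: L=4 ×26, L=6 ×2
  A^-6: L=5 ×8
  A^-8: L=6 ×1
Each group contributes A^e * Σ count * d^(L-1):
Powers of d = -A^2 - A^-2: d^2 = A^4 + 2 + A^-4; d^3 = -A^6 - 3*A^2 - 3*A^-2 - A^-6; d^4 = A^8 + 4*A^4 + 6 + 4*A^-4 + A^-8; d^5 = -A^10 - 5*A^6 - 10*A^2 - 10*A^-2 - 5*A^-6 - A^-10.
  A^8 * (d) = -A^10 - A^6
  A^6 * (5 + 3*d^2) = 3*A^10 + 11*A^6 + 3*A^2
  A^4 * (27*d + d^3) = -A^10 - 30*A^6 - 30*A^2 - A^-2
  A^2 * (18 + 38*d^2) = 38*A^6 + 94*A^2 + 38*A^-2
  A^0 * (41*d + 29*d^3) = -29*A^6 - 128*A^2 - 128*A^-2 - 29*A^-6
  A^-2 * (44*d^2 + 12*d^4) = 12*A^6 + 92*A^2 + 160*A^-2 + 92*A^-6 + 12*A^-10
  A^-4 * (26*d^3 + 2*d^5) = -2*A^6 - 36*A^2 - 98*A^-2 - 98*A^-6 - 36*A^-10 - 2*A^-14
  A^-6 * (8*d^4) = 8*A^2 + 32*A^-2 + 48*A^-6 + 32*A^-10 + 8*A^-14
  A^-8 * (d^5) = -A^2 - 5*A^-2 - 10*A^-6 - 10*A^-10 - 5*A^-14 - A^-18
Summing the groups: <K> = A^10 - A^6 + 2*A^2 - 2*A^-2 + 3*A^-6 - 2*A^-10 + A^-14 - A^-18
Normalise by the writhe: (-A^3)^(-w) = (-A^3)^(-6) = A^-18, so f(A) = A^-18 * <K> = A^-8 - A^-12 + 2*A^-16 - 2*A^-20 + 3*A^-24 - 2*A^-28 + A^-32 - A^-36.
Substitute A = t^(-1/4), i.e. A^e → t^(-e/4): V(t) = -t^9 + t^8 - 2*t^7 + 3*t^6 - 2*t^5 + 2*t^4 - t^3 + t^2

Answer: -t^9 + t^8 - 2*t^7 + 3*t^6 - 2*t^5 + 2*t^4 - t^3 + t^2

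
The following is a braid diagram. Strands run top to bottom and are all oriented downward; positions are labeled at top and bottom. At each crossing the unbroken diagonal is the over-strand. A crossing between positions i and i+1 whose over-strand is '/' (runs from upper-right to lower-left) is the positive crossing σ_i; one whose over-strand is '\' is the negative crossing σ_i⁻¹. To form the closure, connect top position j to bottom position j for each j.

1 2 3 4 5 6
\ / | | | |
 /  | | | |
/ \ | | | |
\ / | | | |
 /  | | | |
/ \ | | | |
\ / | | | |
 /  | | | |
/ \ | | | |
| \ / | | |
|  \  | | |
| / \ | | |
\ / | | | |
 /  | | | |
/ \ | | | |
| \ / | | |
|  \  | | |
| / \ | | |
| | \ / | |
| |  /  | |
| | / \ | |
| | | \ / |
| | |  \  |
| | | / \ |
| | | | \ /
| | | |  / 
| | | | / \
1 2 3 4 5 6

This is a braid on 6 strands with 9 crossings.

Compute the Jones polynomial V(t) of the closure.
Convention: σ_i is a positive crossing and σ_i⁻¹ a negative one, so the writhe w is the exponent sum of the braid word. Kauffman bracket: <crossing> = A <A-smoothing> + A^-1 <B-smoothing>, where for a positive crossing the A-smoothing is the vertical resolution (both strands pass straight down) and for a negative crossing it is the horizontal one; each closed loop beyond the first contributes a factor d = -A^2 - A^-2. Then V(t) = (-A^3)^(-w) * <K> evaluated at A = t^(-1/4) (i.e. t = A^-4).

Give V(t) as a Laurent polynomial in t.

t^5 - 2*t^4 + 2*t^3 - 2*t^2 + 2*t - 1 + t^-1

Derivation:
Reading the diagram top to bottom ('/'-over between positions i,i+1 = s_i, '\'-over = s_i^-1): braid word = s1 s1 s1 s2^-1 s1 s2^-1 s3 s4^-1 s5.
The presented braid s1 s1 s1 s2^-1 s1 s2^-1 s3 s4^-1 s5 on 6 strands reduces by inverse Markov moves (closure unchanged at each step):
  Destabilize: the word has the form β·s5 where s5 occurs only as the final letter (β ∈ B_5); drop it and the last strand → 5 strands.
  Destabilize: the word has the form β·s4^-1 where s4^-1 occurs only as the final letter (β ∈ B_4); drop it and the last strand → 4 strands.
  Destabilize: the word has the form β·s3 where s3 occurs only as the final letter (β ∈ B_3); drop it and the last strand → 3 strands.
Reduced to β = s1 s1 s1 s2^-1 s1 s2^-1 on 3 strands, 6 crossings.
Compute on β:
Braid: s1 s1 s1 s2^-1 s1 s2^-1 on 3 strands, 6 crossings.
Writhe w = (#positive) - (#negative) = 4 - 2 = 2.
Enumerate smoothing states for the bracket polynomial. There are 2^6 = 64 states.
For each crossing: s=0 is the vertical smoothing, s=1 horizontal. Crossing k contributes A^(sign_k * (1 - 2*s_k)); loop factor d = -A^2 - A^-2.
Tabulate the states by total A-exponent and number of loops L (A-exp: L × count):
  A^6: L=3 ×1
  A^4: L=2 ×6
  A^2: L=1 ×11, L=3 ×4
  A^0: L=2 ×19, L=4 ×1
  A^-2: L=3 ×15
  A^-4: L=4 ×6
  A^-6: L=5 ×1
Each group contributes A^e * Σ count * d^(L-1):
Powers of d = -A^2 - A^-2: d^2 = A^4 + 2 + A^-4; d^3 = -A^6 - 3*A^2 - 3*A^-2 - A^-6; d^4 = A^8 + 4*A^4 + 6 + 4*A^-4 + A^-8.
  A^6 * (d^2) = A^10 + 2*A^6 + A^2
  A^4 * (6*d) = -6*A^6 - 6*A^2
  A^2 * (11 + 4*d^2) = 4*A^6 + 19*A^2 + 4*A^-2
  A^0 * (19*d + d^3) = -A^6 - 22*A^2 - 22*A^-2 - A^-6
  A^-2 * (15*d^2) = 15*A^2 + 30*A^-2 + 15*A^-6
  A^-4 * (6*d^3) = -6*A^2 - 18*A^-2 - 18*A^-6 - 6*A^-10
  A^-6 * (d^4) = A^2 + 4*A^-2 + 6*A^-6 + 4*A^-10 + A^-14
Summing the groups: <K> = A^10 - A^6 + 2*A^2 - 2*A^-2 + 2*A^-6 - 2*A^-10 + A^-14
Normalise by the writhe: (-A^3)^(-w) = (-A^3)^(-2) = A^-6, so f(A) = A^-6 * <K> = A^4 - 1 + 2*A^-4 - 2*A^-8 + 2*A^-12 - 2*A^-16 + A^-20.
Substitute A = t^(-1/4), i.e. A^e → t^(-e/4): V(t) = t^5 - 2*t^4 + 2*t^3 - 2*t^2 + 2*t - 1 + t^-1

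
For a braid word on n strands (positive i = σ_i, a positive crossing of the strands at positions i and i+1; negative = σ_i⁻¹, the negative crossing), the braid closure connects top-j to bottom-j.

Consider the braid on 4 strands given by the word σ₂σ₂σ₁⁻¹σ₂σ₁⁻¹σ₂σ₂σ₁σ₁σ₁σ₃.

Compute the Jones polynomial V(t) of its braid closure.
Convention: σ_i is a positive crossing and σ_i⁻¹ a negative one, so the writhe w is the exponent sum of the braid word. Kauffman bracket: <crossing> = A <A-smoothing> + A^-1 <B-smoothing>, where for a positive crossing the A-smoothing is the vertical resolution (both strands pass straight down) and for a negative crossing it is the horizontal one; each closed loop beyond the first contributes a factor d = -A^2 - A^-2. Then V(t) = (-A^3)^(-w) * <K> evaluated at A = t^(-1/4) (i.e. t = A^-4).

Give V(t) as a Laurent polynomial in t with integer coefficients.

t^10 - 4*t^9 + 6*t^8 - 8*t^7 + 9*t^6 - 8*t^5 + 7*t^4 - 4*t^3 + 2*t^2

Derivation:
The presented braid s2 s2 s1^-1 s2 s1^-1 s2 s2 s1 s1 s1 s3 on 4 strands reduces by inverse Markov moves (closure unchanged at each step):
  Destabilize: the word has the form β·s3 where s3 occurs only as the final letter (β ∈ B_3); drop it and the last strand → 3 strands.
Reduced to β = s2 s2 s1^-1 s2 s1^-1 s2 s2 s1 s1 s1 on 3 strands, 10 crossings.
Compute on β:
Braid: s2 s2 s1^-1 s2 s1^-1 s2 s2 s1 s1 s1 on 3 strands, 10 crossings.
Writhe w = (#positive) - (#negative) = 8 - 2 = 6.
Computing the Kauffman bracket via state sum. There are 2^10 = 1024 states.
Each crossing splits two ways (0=vertical, 1=horizontal). The state's weight is A^(#A-smoothings - #B-smoothings) * d^(loops - 1).
Tabulate the states by total A-exponent and number of loops L (A-exp: L × count):
  A^10: L=3 ×1
  A^8: L=2 ×7, L=4 ×3
  A^6: L=1 ×14, L=3 ×28, L=5 ×3
  A^4: L=2 ×88, L=4 ×31, L=6 ×1
  A^2: L=1 ×63, L=3 ×133, L=5 ×14
  A^0: L=2 ×159, L=4 ×91, L=6 ×2
  A^-2: L=3 ×180, L=5 ×30
  A^-4: L=4 ×116, L=6 ×4
  A^-6: L=5 ×45
  A^-8: L=6 ×10
  A^-10: L=7 ×1
Each group contributes A^e * Σ count * d^(L-1):
Powers of d = -A^2 - A^-2: d^2 = A^4 + 2 + A^-4; d^3 = -A^6 - 3*A^2 - 3*A^-2 - A^-6; d^4 = A^8 + 4*A^4 + 6 + 4*A^-4 + A^-8; d^5 = -A^10 - 5*A^6 - 10*A^2 - 10*A^-2 - 5*A^-6 - A^-10; d^6 = A^12 + 6*A^8 + 15*A^4 + 20 + 15*A^-4 + 6*A^-8 + A^-12.
  A^10 * (d^2) = A^14 + 2*A^10 + A^6
  A^8 * (7*d + 3*d^3) = -3*A^14 - 16*A^10 - 16*A^6 - 3*A^2
  A^6 * (14 + 28*d^2 + 3*d^4) = 3*A^14 + 40*A^10 + 88*A^6 + 40*A^2 + 3*A^-2
  A^4 * (88*d + 31*d^3 + d^5) = -A^14 - 36*A^10 - 191*A^6 - 191*A^2 - 36*A^-2 - A^-6
  A^2 * (63 + 133*d^2 + 14*d^4) = 14*A^10 + 189*A^6 + 413*A^2 + 189*A^-2 + 14*A^-6
  A^0 * (159*d + 91*d^3 + 2*d^5) = -2*A^10 - 101*A^6 - 452*A^2 - 452*A^-2 - 101*A^-6 - 2*A^-10
  A^-2 * (180*d^2 + 30*d^4) = 30*A^6 + 300*A^2 + 540*A^-2 + 300*A^-6 + 30*A^-10
  A^-4 * (116*d^3 + 4*d^5) = -4*A^6 - 136*A^2 - 388*A^-2 - 388*A^-6 - 136*A^-10 - 4*A^-14
  A^-6 * (45*d^4) = 45*A^2 + 180*A^-2 + 270*A^-6 + 180*A^-10 + 45*A^-14
  A^-8 * (10*d^5) = -10*A^2 - 50*A^-2 - 100*A^-6 - 100*A^-10 - 50*A^-14 - 10*A^-18
  A^-10 * (d^6) = A^2 + 6*A^-2 + 15*A^-6 + 20*A^-10 + 15*A^-14 + 6*A^-18 + A^-22
Summing the groups: <K> = 2*A^10 - 4*A^6 + 7*A^2 - 8*A^-2 + 9*A^-6 - 8*A^-10 + 6*A^-14 - 4*A^-18 + A^-22
Normalise by the writhe: (-A^3)^(-w) = (-A^3)^(-6) = A^-18, so f(A) = A^-18 * <K> = 2*A^-8 - 4*A^-12 + 7*A^-16 - 8*A^-20 + 9*A^-24 - 8*A^-28 + 6*A^-32 - 4*A^-36 + A^-40.
Substitute A = t^(-1/4), i.e. A^e → t^(-e/4): V(t) = t^10 - 4*t^9 + 6*t^8 - 8*t^7 + 9*t^6 - 8*t^5 + 7*t^4 - 4*t^3 + 2*t^2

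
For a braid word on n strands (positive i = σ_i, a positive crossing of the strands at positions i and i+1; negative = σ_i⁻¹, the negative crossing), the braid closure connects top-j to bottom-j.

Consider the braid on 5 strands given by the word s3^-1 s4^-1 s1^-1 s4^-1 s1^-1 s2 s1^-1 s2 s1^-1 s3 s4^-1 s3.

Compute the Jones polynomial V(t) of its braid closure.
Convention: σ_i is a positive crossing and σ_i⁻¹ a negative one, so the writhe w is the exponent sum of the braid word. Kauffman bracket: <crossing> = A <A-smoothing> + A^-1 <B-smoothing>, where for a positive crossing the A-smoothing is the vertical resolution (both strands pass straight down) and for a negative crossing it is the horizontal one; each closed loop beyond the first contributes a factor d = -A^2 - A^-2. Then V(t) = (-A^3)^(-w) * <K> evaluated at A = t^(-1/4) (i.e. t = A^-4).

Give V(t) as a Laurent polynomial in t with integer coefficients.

1 - t^-1 + 3*t^-2 - 4*t^-3 + 5*t^-4 - 6*t^-5 + 5*t^-6 - 4*t^-7 + 3*t^-8 - t^-9

Derivation:
The presented braid s3^-1 s4^-1 s1^-1 s4^-1 s1^-1 s2 s1^-1 s2 s1^-1 s3 s4^-1 s3 on 5 strands reduces by inverse Markov moves (closure unchanged at each step):
  Deconjugate: the word is γ·β·γ⁻¹ with γ = s3^-1 (prefix) and γ⁻¹ = s3 (suffix); strip both.
Reduced to β = s4^-1 s1^-1 s4^-1 s1^-1 s2 s1^-1 s2 s1^-1 s3 s4^-1 on 5 strands, 10 crossings.
Compute on β:
Braid: s4^-1 s1^-1 s4^-1 s1^-1 s2 s1^-1 s2 s1^-1 s3 s4^-1 on 5 strands, 10 crossings.
Writhe w = (#positive) - (#negative) = 3 - 7 = -4.
Enumerate smoothing states for the bracket polynomial. There are 2^10 = 1024 states.
Smooth each crossing (0=||, 1=⌣⌢); contribution A^(Σ sign_k(1-2s_k)) * d^(L-1).
Tabulate the states by total A-exponent and number of loops L (A-exp: L × count):
  A^10: L=8 ×1
  A^8: L=7 ×10
  A^6: L=6 ×45
  A^4: L=5 ×118, L=7 ×2
  A^2: L=4 ×195, L=6 ×15
  A^0: L=3 ×203, L=5 ×49
  A^-2: L=2 ×123, L=4 ×85, L=6 ×2
  A^-4: L=1 ×33, L=3 ×78, L=5 ×9
  A^-6: L=2 ×29, L=4 ×16
  A^-8: L=3 ×9, L=5 ×1
  A^-10: L=4 ×1
Each group contributes A^e * Σ count * d^(L-1):
Powers of d = -A^2 - A^-2: d^2 = A^4 + 2 + A^-4; d^3 = -A^6 - 3*A^2 - 3*A^-2 - A^-6; d^4 = A^8 + 4*A^4 + 6 + 4*A^-4 + A^-8; d^5 = -A^10 - 5*A^6 - 10*A^2 - 10*A^-2 - 5*A^-6 - A^-10; d^6 = A^12 + 6*A^8 + 15*A^4 + 20 + 15*A^-4 + 6*A^-8 + A^-12; d^7 = -A^14 - 7*A^10 - 21*A^6 - 35*A^2 - 35*A^-2 - 21*A^-6 - 7*A^-10 - A^-14.
  A^10 * (d^7) = -A^24 - 7*A^20 - 21*A^16 - 35*A^12 - 35*A^8 - 21*A^4 - 7 - A^-4
  A^8 * (10*d^6) = 10*A^20 + 60*A^16 + 150*A^12 + 200*A^8 + 150*A^4 + 60 + 10*A^-4
  A^6 * (45*d^5) = -45*A^16 - 225*A^12 - 450*A^8 - 450*A^4 - 225 - 45*A^-4
  A^4 * (118*d^4 + 2*d^6) = 2*A^16 + 130*A^12 + 502*A^8 + 748*A^4 + 502 + 130*A^-4 + 2*A^-8
  A^2 * (195*d^3 + 15*d^5) = -15*A^12 - 270*A^8 - 735*A^4 - 735 - 270*A^-4 - 15*A^-8
  A^0 * (203*d^2 + 49*d^4) = 49*A^8 + 399*A^4 + 700 + 399*A^-4 + 49*A^-8
  A^-2 * (123*d + 85*d^3 + 2*d^5) = -2*A^8 - 95*A^4 - 398 - 398*A^-4 - 95*A^-8 - 2*A^-12
  A^-4 * (33 + 78*d^2 + 9*d^4) = 9*A^4 + 114 + 243*A^-4 + 114*A^-8 + 9*A^-12
  A^-6 * (29*d + 16*d^3) = -16 - 77*A^-4 - 77*A^-8 - 16*A^-12
  A^-8 * (9*d^2 + d^4) = 1 + 13*A^-4 + 24*A^-8 + 13*A^-12 + A^-16
  A^-10 * (d^3) = -A^-4 - 3*A^-8 - 3*A^-12 - A^-16
Summing the groups: <K> = -A^24 + 3*A^20 - 4*A^16 + 5*A^12 - 6*A^8 + 5*A^4 - 4 + 3*A^-4 - A^-8 + A^-12
Normalise by the writhe: (-A^3)^(-w) = (-A^3)^(4) = A^12, so f(A) = A^12 * <K> = -A^36 + 3*A^32 - 4*A^28 + 5*A^24 - 6*A^20 + 5*A^16 - 4*A^12 + 3*A^8 - A^4 + 1.
Substitute A = t^(-1/4), i.e. A^e → t^(-e/4): V(t) = 1 - t^-1 + 3*t^-2 - 4*t^-3 + 5*t^-4 - 6*t^-5 + 5*t^-6 - 4*t^-7 + 3*t^-8 - t^-9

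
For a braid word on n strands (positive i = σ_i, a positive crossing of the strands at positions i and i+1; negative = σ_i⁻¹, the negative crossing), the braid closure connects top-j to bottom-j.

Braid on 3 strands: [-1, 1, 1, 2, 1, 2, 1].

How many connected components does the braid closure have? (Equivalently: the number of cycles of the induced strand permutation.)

Track the strand permutation on 3 strands, starting from identity.
  step 1: s1^-1 swaps positions 1,2 -> [2 1 3]
  step 2: s1 swaps positions 1,2 -> [1 2 3]
  step 3: s1 swaps positions 1,2 -> [2 1 3]
  step 4: s2 swaps positions 2,3 -> [2 3 1]
  step 5: s1 swaps positions 1,2 -> [3 2 1]
  step 6: s2 swaps positions 2,3 -> [3 1 2]
  step 7: s1 swaps positions 1,2 -> [1 3 2]
Final permutation (position -> original strand): [1 3 2]
Closure components = cycle count of this permutation = 2.

Answer: 2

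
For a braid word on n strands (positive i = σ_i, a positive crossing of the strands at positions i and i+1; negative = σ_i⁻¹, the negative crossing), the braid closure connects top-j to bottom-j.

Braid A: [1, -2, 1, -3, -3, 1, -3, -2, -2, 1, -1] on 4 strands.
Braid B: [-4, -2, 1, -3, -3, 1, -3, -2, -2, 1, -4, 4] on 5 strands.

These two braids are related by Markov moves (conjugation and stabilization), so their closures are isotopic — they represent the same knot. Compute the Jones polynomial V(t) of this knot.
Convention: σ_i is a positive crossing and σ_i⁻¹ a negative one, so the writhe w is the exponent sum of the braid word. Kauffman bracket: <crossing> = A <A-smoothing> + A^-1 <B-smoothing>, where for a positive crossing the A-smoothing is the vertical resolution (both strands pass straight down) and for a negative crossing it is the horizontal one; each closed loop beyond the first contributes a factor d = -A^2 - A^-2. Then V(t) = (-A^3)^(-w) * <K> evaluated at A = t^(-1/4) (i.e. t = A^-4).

Markov-equivalent braids have isotopic closures, hence identical knot invariants. Strip the Markov moves from each word to reach a common short braid β, then compute V(t) once on β.
Braid A: s1 s2^-1 s1 s3^-1 s3^-1 s1 s3^-1 s2^-1 s2^-1 s1 s1^-1 on 4 strands reduces by inverse Markov moves (closure unchanged at each step):
  Deconjugate: the word is γ·β·γ⁻¹ with γ = s1 (prefix) and γ⁻¹ = s1^-1 (suffix); strip both.
Reduced to β = s2^-1 s1 s3^-1 s3^-1 s1 s3^-1 s2^-1 s2^-1 s1 on 4 strands, 9 crossings.
Braid B: s4^-1 s2^-1 s1 s3^-1 s3^-1 s1 s3^-1 s2^-1 s2^-1 s1 s4^-1 s4 on 5 strands reduces by inverse Markov moves (closure unchanged at each step):
  Deconjugate: the word is γ·β·γ⁻¹ with γ = s4^-1 (prefix) and γ⁻¹ = s4 (suffix); strip both.
  Destabilize: the word has the form β·s4^-1 where s4^-1 occurs only as the final letter (β ∈ B_4); drop it and the last strand → 4 strands.
Reduced to β = s2^-1 s1 s3^-1 s3^-1 s1 s3^-1 s2^-1 s2^-1 s1 on 4 strands, 9 crossings.
Both give the same β = s2^-1 s1 s3^-1 s3^-1 s1 s3^-1 s2^-1 s2^-1 s1 on 4 strands, so one state sum suffices:
Braid: s2^-1 s1 s3^-1 s3^-1 s1 s3^-1 s2^-1 s2^-1 s1 on 4 strands, 9 crossings.
Writhe w = (#positive) - (#negative) = 3 - 6 = -3.
Enumerate smoothing states for the bracket polynomial. There are 2^9 = 512 states.
For each crossing: s=0 is the vertical smoothing, s=1 horizontal. Crossing k contributes A^(sign_k * (1 - 2*s_k)); loop factor d = -A^2 - A^-2.
Tabulate the states by total A-exponent and number of loops L (A-exp: L × count):
  A^9: L=6 ×1
  A^7: L=5 ×9
  A^5: L=4 ×35, L=6 ×1
  A^3: L=3 ×73, L=5 ×11
  A^1: L=2 ×81, L=4 ×44, L=6 ×1
  A^-1: L=1 ×39, L=3 ×77, L=5 ×10
  A^-3: L=2 ×55, L=4 ×28, L=6 ×1
  A^-5: L=3 ×32, L=5 ×4
  A^-7: L=4 ×9
  A^-9: L=5 ×1
Each group contributes A^e * Σ count * d^(L-1):
Powers of d = -A^2 - A^-2: d^2 = A^4 + 2 + A^-4; d^3 = -A^6 - 3*A^2 - 3*A^-2 - A^-6; d^4 = A^8 + 4*A^4 + 6 + 4*A^-4 + A^-8; d^5 = -A^10 - 5*A^6 - 10*A^2 - 10*A^-2 - 5*A^-6 - A^-10.
  A^9 * (d^5) = -A^19 - 5*A^15 - 10*A^11 - 10*A^7 - 5*A^3 - A^-1
  A^7 * (9*d^4) = 9*A^15 + 36*A^11 + 54*A^7 + 36*A^3 + 9*A^-1
  A^5 * (35*d^3 + d^5) = -A^15 - 40*A^11 - 115*A^7 - 115*A^3 - 40*A^-1 - A^-5
  A^3 * (73*d^2 + 11*d^4) = 11*A^11 + 117*A^7 + 212*A^3 + 117*A^-1 + 11*A^-5
  A^1 * (81*d + 44*d^3 + d^5) = -A^11 - 49*A^7 - 223*A^3 - 223*A^-1 - 49*A^-5 - A^-9
  A^-1 * (39 + 77*d^2 + 10*d^4) = 10*A^7 + 117*A^3 + 253*A^-1 + 117*A^-5 + 10*A^-9
  A^-3 * (55*d + 28*d^3 + d^5) = -A^7 - 33*A^3 - 149*A^-1 - 149*A^-5 - 33*A^-9 - A^-13
  A^-5 * (32*d^2 + 4*d^4) = 4*A^3 + 48*A^-1 + 88*A^-5 + 48*A^-9 + 4*A^-13
  A^-7 * (9*d^3) = -9*A^-1 - 27*A^-5 - 27*A^-9 - 9*A^-13
  A^-9 * (d^4) = A^-1 + 4*A^-5 + 6*A^-9 + 4*A^-13 + A^-17
Summing the groups: <K> = -A^19 + 3*A^15 - 4*A^11 + 6*A^7 - 7*A^3 + 6*A^-1 - 6*A^-5 + 3*A^-9 - 2*A^-13 + A^-17
Normalise by the writhe: (-A^3)^(-w) = (-A^3)^(3) = -A^9, so f(A) = -A^9 * <K> = A^28 - 3*A^24 + 4*A^20 - 6*A^16 + 7*A^12 - 6*A^8 + 6*A^4 - 3 + 2*A^-4 - A^-8.
Substitute A = t^(-1/4), i.e. A^e → t^(-e/4): V(t) = -t^2 + 2*t - 3 + 6*t^-1 - 6*t^-2 + 7*t^-3 - 6*t^-4 + 4*t^-5 - 3*t^-6 + t^-7

Answer: -t^2 + 2*t - 3 + 6*t^-1 - 6*t^-2 + 7*t^-3 - 6*t^-4 + 4*t^-5 - 3*t^-6 + t^-7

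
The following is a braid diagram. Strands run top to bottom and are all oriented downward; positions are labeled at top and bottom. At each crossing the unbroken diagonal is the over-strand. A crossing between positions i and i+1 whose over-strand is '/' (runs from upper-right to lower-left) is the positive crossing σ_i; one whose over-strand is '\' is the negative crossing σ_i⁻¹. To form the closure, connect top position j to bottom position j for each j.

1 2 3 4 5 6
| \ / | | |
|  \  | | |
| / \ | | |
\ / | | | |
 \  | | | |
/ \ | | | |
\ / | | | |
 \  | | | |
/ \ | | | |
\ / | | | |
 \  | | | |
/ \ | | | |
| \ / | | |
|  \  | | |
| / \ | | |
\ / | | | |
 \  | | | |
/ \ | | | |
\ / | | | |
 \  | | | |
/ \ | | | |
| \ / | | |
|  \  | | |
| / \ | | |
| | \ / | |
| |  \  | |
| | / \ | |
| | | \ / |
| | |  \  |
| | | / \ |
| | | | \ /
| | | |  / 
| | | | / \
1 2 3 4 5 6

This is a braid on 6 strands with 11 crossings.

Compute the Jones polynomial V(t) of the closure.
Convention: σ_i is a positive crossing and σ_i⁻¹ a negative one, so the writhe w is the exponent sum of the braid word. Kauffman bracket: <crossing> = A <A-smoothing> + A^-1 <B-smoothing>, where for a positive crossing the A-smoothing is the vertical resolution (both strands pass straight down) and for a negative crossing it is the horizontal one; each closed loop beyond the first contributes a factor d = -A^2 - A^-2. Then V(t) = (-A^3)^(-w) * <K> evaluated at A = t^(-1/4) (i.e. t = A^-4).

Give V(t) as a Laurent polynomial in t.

t^-3 + t^-5 - t^-8

Derivation:
Reading the diagram top to bottom ('/'-over between positions i,i+1 = s_i, '\'-over = s_i^-1): braid word = s2^-1 s1^-1 s1^-1 s1^-1 s2^-1 s1^-1 s1^-1 s2^-1 s3^-1 s4^-1 s5.
The presented braid s2^-1 s1^-1 s1^-1 s1^-1 s2^-1 s1^-1 s1^-1 s2^-1 s3^-1 s4^-1 s5 on 6 strands reduces by inverse Markov moves (closure unchanged at each step):
  Destabilize: the word has the form β·s5 where s5 occurs only as the final letter (β ∈ B_5); drop it and the last strand → 5 strands.
  Destabilize: the word has the form β·s4^-1 where s4^-1 occurs only as the final letter (β ∈ B_4); drop it and the last strand → 4 strands.
  Destabilize: the word has the form β·s3^-1 where s3^-1 occurs only as the final letter (β ∈ B_3); drop it and the last strand → 3 strands.
Reduced to β = s2^-1 s1^-1 s1^-1 s1^-1 s2^-1 s1^-1 s1^-1 s2^-1 on 3 strands, 8 crossings.
Compute on β:
Braid: s2^-1 s1^-1 s1^-1 s1^-1 s2^-1 s1^-1 s1^-1 s2^-1 on 3 strands, 8 crossings.
Writhe w = (#positive) - (#negative) = 0 - 8 = -8.
Enumerate smoothing states for the bracket polynomial. There are 2^8 = 256 states.
Smooth each crossing (0=||, 1=⌣⌢); contribution A^(Σ sign_k(1-2s_k)) * d^(L-1).
Tabulate the states by total A-exponent and number of loops L (A-exp: L × count):
  A^8: L=5 ×1
  A^6: L=4 ×7, L=6 ×1
  A^4: L=3 ×19, L=5 ×9
  A^2: L=2 ×24, L=4 ×31, L=6 ×1
  A^0: L=1 ×12, L=3 ×53, L=5 ×5
  A^-2: L=2 ×45, L=4 ×11
  A^-4: L=1 ×15, L=3 ×13
  A^-6: L=2 ×8
  A^-8: L=3 ×1
Each group contributes A^e * Σ count * d^(L-1):
Powers of d = -A^2 - A^-2: d^2 = A^4 + 2 + A^-4; d^3 = -A^6 - 3*A^2 - 3*A^-2 - A^-6; d^4 = A^8 + 4*A^4 + 6 + 4*A^-4 + A^-8; d^5 = -A^10 - 5*A^6 - 10*A^2 - 10*A^-2 - 5*A^-6 - A^-10.
  A^8 * (d^4) = A^16 + 4*A^12 + 6*A^8 + 4*A^4 + 1
  A^6 * (7*d^3 + d^5) = -A^16 - 12*A^12 - 31*A^8 - 31*A^4 - 12 - A^-4
  A^4 * (19*d^2 + 9*d^4) = 9*A^12 + 55*A^8 + 92*A^4 + 55 + 9*A^-4
  A^2 * (24*d + 31*d^3 + d^5) = -A^12 - 36*A^8 - 127*A^4 - 127 - 36*A^-4 - A^-8
  A^0 * (12 + 53*d^2 + 5*d^4) = 5*A^8 + 73*A^4 + 148 + 73*A^-4 + 5*A^-8
  A^-2 * (45*d + 11*d^3) = -11*A^4 - 78 - 78*A^-4 - 11*A^-8
  A^-4 * (15 + 13*d^2) = 13 + 41*A^-4 + 13*A^-8
  A^-6 * (8*d) = -8*A^-4 - 8*A^-8
  A^-8 * (d^2) = A^-4 + 2*A^-8 + A^-12
Summing the groups: <K> = -A^8 + A^-4 + A^-12
Normalise by the writhe: (-A^3)^(-w) = (-A^3)^(8) = A^24, so f(A) = A^24 * <K> = -A^32 + A^20 + A^12.
Substitute A = t^(-1/4), i.e. A^e → t^(-e/4): V(t) = t^-3 + t^-5 - t^-8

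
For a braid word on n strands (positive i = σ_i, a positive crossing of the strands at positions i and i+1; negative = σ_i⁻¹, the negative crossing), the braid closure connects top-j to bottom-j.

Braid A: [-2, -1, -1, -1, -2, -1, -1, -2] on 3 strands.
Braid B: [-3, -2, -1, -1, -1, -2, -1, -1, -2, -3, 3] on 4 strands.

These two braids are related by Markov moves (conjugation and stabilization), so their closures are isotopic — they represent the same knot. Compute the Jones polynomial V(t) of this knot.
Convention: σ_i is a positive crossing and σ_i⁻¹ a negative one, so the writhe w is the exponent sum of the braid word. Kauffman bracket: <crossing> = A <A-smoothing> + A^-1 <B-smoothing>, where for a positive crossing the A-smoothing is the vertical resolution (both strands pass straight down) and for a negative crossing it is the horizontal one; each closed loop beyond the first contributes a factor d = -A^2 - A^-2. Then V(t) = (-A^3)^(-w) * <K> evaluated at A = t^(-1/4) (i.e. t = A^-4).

t^-3 + t^-5 - t^-8

Derivation:
Markov-equivalent braids have isotopic closures, hence identical knot invariants. Strip the Markov moves from each word to reach a common short braid β, then compute V(t) once on β.
Braid A: s2^-1 s1^-1 s1^-1 s1^-1 s2^-1 s1^-1 s1^-1 s2^-1 on 3 strands has no conjugating prefix/suffix or stabilization to strip; take β = s2^-1 s1^-1 s1^-1 s1^-1 s2^-1 s1^-1 s1^-1 s2^-1.
Braid B: s3^-1 s2^-1 s1^-1 s1^-1 s1^-1 s2^-1 s1^-1 s1^-1 s2^-1 s3^-1 s3 on 4 strands reduces by inverse Markov moves (closure unchanged at each step):
  Deconjugate: the word is γ·β·γ⁻¹ with γ = s3^-1 (prefix) and γ⁻¹ = s3 (suffix); strip both.
  Destabilize: the word has the form β·s3^-1 where s3^-1 occurs only as the final letter (β ∈ B_3); drop it and the last strand → 3 strands.
Reduced to β = s2^-1 s1^-1 s1^-1 s1^-1 s2^-1 s1^-1 s1^-1 s2^-1 on 3 strands, 8 crossings.
Both give the same β = s2^-1 s1^-1 s1^-1 s1^-1 s2^-1 s1^-1 s1^-1 s2^-1 on 3 strands, so one state sum suffices:
Braid: s2^-1 s1^-1 s1^-1 s1^-1 s2^-1 s1^-1 s1^-1 s2^-1 on 3 strands, 8 crossings.
Writhe w = (#positive) - (#negative) = 0 - 8 = -8.
State-sum expansion of <K>. There are 2^8 = 256 states.
Smooth each crossing (0=||, 1=⌣⌢); contribution A^(Σ sign_k(1-2s_k)) * d^(L-1).
Tabulate the states by total A-exponent and number of loops L (A-exp: L × count):
  A^8: L=5 ×1
  A^6: L=4 ×7, L=6 ×1
  A^4: L=3 ×19, L=5 ×9
  A^2: L=2 ×24, L=4 ×31, L=6 ×1
  A^0: L=1 ×12, L=3 ×53, L=5 ×5
  A^-2: L=2 ×45, L=4 ×11
  A^-4: L=1 ×15, L=3 ×13
  A^-6: L=2 ×8
  A^-8: L=3 ×1
Each group contributes A^e * Σ count * d^(L-1):
Powers of d = -A^2 - A^-2: d^2 = A^4 + 2 + A^-4; d^3 = -A^6 - 3*A^2 - 3*A^-2 - A^-6; d^4 = A^8 + 4*A^4 + 6 + 4*A^-4 + A^-8; d^5 = -A^10 - 5*A^6 - 10*A^2 - 10*A^-2 - 5*A^-6 - A^-10.
  A^8 * (d^4) = A^16 + 4*A^12 + 6*A^8 + 4*A^4 + 1
  A^6 * (7*d^3 + d^5) = -A^16 - 12*A^12 - 31*A^8 - 31*A^4 - 12 - A^-4
  A^4 * (19*d^2 + 9*d^4) = 9*A^12 + 55*A^8 + 92*A^4 + 55 + 9*A^-4
  A^2 * (24*d + 31*d^3 + d^5) = -A^12 - 36*A^8 - 127*A^4 - 127 - 36*A^-4 - A^-8
  A^0 * (12 + 53*d^2 + 5*d^4) = 5*A^8 + 73*A^4 + 148 + 73*A^-4 + 5*A^-8
  A^-2 * (45*d + 11*d^3) = -11*A^4 - 78 - 78*A^-4 - 11*A^-8
  A^-4 * (15 + 13*d^2) = 13 + 41*A^-4 + 13*A^-8
  A^-6 * (8*d) = -8*A^-4 - 8*A^-8
  A^-8 * (d^2) = A^-4 + 2*A^-8 + A^-12
Summing the groups: <K> = -A^8 + A^-4 + A^-12
Normalise by the writhe: (-A^3)^(-w) = (-A^3)^(8) = A^24, so f(A) = A^24 * <K> = -A^32 + A^20 + A^12.
Substitute A = t^(-1/4), i.e. A^e → t^(-e/4): V(t) = t^-3 + t^-5 - t^-8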